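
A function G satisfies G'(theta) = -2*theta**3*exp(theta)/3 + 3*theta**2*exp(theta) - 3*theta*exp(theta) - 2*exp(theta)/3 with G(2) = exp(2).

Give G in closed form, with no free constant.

Recognize the product-rule pattern: G'(theta) = u'v + uv' with u = -2*theta**3/3 + 5*theta**2 - 13*theta + 37/3, v = exp(theta), so integration by parts undoes it.
A general antiderivative is (-2*theta**3 + 15*theta**2 - 39*theta + 37)*exp(theta)/3 + C.
The condition gives C = exp(2) - (exp(2)) = 0.
So G(theta) = -(2*theta**3 - 15*theta**2 + 39*theta - 37)*exp(theta)/3.
Check: d/dtheta[-(2*theta**3 - 15*theta**2 + 39*theta - 37)*exp(theta)/3] = -2*theta**3*exp(theta)/3 + 3*theta**2*exp(theta) - 3*theta*exp(theta) - 2*exp(theta)/3 = G'(theta).

G(theta) = -(2*theta**3 - 15*theta**2 + 39*theta - 37)*exp(theta)/3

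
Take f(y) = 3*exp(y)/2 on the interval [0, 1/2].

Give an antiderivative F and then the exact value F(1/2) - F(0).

Antiderivative: F(y) = 3*exp(y)/2; value = -3/2 + 3*exp(1/2)/2

Since d/dy undoes antidifferentiation here, F'(y) = f(y) is required of F(y).
F(y) = 3*exp(y)/2 is an antiderivative of f.
Check: d/dy[3*exp(y)/2] = 3*exp(y)/2 = f(y).
F(1/2) = 3*exp(1/2)/2; F(0) = 3/2.
Integral = F(1/2) - F(0) = -3/2 + 3*exp(1/2)/2.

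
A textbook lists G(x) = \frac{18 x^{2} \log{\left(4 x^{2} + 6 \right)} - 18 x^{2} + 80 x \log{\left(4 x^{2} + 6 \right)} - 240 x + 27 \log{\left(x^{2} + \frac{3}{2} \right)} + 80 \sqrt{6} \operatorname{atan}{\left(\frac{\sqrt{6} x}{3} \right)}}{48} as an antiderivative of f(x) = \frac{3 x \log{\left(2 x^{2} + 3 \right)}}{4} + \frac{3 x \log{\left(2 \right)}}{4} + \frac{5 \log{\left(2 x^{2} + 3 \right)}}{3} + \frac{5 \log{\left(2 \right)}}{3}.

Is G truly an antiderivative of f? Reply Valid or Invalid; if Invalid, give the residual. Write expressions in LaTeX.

Invalid: d/dx[G] - f = - \frac{5}{3}, which is not 0.

d/dx[G] = \frac{3 x \log{\left(2 x^{2} + 3 \right)}}{4} + \frac{3 x \log{\left(2 \right)}}{4} + \frac{5 \log{\left(2 x^{2} + 3 \right)}}{3} - \frac{5}{3} + \frac{5 \log{\left(2 \right)}}{3}
d/dx[G] - f(x) = - \frac{5}{3} != 0.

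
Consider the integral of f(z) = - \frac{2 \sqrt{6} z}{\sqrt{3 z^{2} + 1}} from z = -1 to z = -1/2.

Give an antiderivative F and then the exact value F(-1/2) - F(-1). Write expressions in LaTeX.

Antiderivative: F(z) = - 2 \sqrt{2 z^{2} + \frac{2}{3}}; value = - \frac{\sqrt{42}}{3} + \frac{4 \sqrt{6}}{3}

f matches the chain-rule pattern g'(h)*h' with inner function h(z) = 2 z^{2} + \frac{2}{3}; substituting u = h(z) collapses the integral.
F(z) = - 2 \sqrt{2 z^{2} + \frac{2}{3}} is an antiderivative of f.
Check: d/dz[- 2 \sqrt{2 z^{2} + \frac{2}{3}}] = - \frac{2 \sqrt{6} z}{\sqrt{3 z^{2} + 1}} = f(z).
F(-1/2) = - \frac{\sqrt{42}}{3}; F(-1) = - \frac{4 \sqrt{6}}{3}.
Integral = F(-1/2) - F(-1) = - \frac{\sqrt{42}}{3} + \frac{4 \sqrt{6}}{3}.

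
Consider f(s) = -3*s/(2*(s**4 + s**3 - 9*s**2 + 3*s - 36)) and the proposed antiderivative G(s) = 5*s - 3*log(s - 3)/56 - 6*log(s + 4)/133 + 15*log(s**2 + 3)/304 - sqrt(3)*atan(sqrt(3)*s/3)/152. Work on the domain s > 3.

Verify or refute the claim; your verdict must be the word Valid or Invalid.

Invalid: d/ds[G] - f = 5, which is not 0.

d/ds[G] = (10*s**4 + 10*s**3 - 90*s**2 + 27*s - 360)/(2*s**4 + 2*s**3 - 18*s**2 + 6*s - 72)
d/ds[G] - f(s) = 5 != 0.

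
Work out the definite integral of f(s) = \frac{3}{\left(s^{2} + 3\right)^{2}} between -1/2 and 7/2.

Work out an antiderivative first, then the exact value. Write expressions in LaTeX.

Antiderivative: F(s) = \frac{3 s + \sqrt{3} \left(s^{2} + 3\right) \operatorname{atan}{\left(\frac{\sqrt{3} s}{3} \right)}}{6 \left(s^{2} + 3\right)}; value = \frac{\sqrt{3} \operatorname{atan}{\left(\frac{\sqrt{3}}{6} \right)}}{6} + \frac{152}{793} + \frac{\sqrt{3} \operatorname{atan}{\left(\frac{7 \sqrt{3}}{6} \right)}}{6}

Since d/ds undoes antidifferentiation here, F'(s) = f(s) is required of F(s).
F(s) = \frac{3 s + \sqrt{3} \left(s^{2} + 3\right) \operatorname{atan}{\left(\frac{\sqrt{3} s}{3} \right)}}{6 \left(s^{2} + 3\right)} is an antiderivative of f.
Check: d/ds[\frac{3 s + \sqrt{3} \left(s^{2} + 3\right) \operatorname{atan}{\left(\frac{\sqrt{3} s}{3} \right)}}{6 \left(s^{2} + 3\right)}] = \frac{3}{s^{4} + 6 s^{2} + 9}, which equals f(s).
F(7/2) = \frac{7}{61} + \frac{\sqrt{3} \operatorname{atan}{\left(\frac{7 \sqrt{3}}{6} \right)}}{6}; F(-1/2) = - \frac{\sqrt{3} \operatorname{atan}{\left(\frac{\sqrt{3}}{6} \right)}}{6} - \frac{1}{13}.
Integral = F(7/2) - F(-1/2) = \frac{\sqrt{3} \operatorname{atan}{\left(\frac{\sqrt{3}}{6} \right)}}{6} + \frac{152}{793} + \frac{\sqrt{3} \operatorname{atan}{\left(\frac{7 \sqrt{3}}{6} \right)}}{6}.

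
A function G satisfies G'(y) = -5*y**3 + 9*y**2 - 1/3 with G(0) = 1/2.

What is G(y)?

The integrand splits into summands that can be handled one at a time.
A general antiderivative is -5*y**4/4 + 3*y**3 - y/3 + C.
The condition gives C = 1/2 - (0) = 1/2.
So G(y) = -5*y**4/4 + 3*y**3 - y/3 + 1/2.
Check: d/dy[-5*y**4/4 + 3*y**3 - y/3 + 1/2] = -5*y**3 + 9*y**2 - 1/3 = G'(y).

G(y) = -5*y**4/4 + 3*y**3 - y/3 + 1/2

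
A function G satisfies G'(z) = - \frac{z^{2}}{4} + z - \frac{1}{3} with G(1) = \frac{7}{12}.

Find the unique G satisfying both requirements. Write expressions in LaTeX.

The integrand splits into summands that can be handled one at a time.
A general antiderivative is - \frac{z^{3}}{12} + \frac{z^{2}}{2} - \frac{z}{3} + C.
The condition gives C = \frac{7}{12} - (\frac{1}{12}) = \frac{1}{2}.
So G(z) = - \frac{z^{3}}{12} + \frac{z^{2}}{2} - \frac{z}{3} + \frac{1}{2}.
Check: d/dz[- \frac{z^{3}}{12} + \frac{z^{2}}{2} - \frac{z}{3} + \frac{1}{2}] = - \frac{z^{2}}{4} + z - \frac{1}{3} = G'(z).

G(z) = - \frac{z^{3}}{12} + \frac{z^{2}}{2} - \frac{z}{3} + \frac{1}{2}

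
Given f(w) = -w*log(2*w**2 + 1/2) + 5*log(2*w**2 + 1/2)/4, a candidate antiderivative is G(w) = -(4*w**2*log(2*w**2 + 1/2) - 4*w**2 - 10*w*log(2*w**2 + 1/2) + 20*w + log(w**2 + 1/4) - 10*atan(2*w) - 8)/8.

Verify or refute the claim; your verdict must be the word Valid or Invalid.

Valid: G'(w) = f(w).

d/dw[G] = -w*log(2*w**2 + 1/2) + 5*log(2*w**2 + 1/2)/4
This equals f(w) exactly, so the claim holds.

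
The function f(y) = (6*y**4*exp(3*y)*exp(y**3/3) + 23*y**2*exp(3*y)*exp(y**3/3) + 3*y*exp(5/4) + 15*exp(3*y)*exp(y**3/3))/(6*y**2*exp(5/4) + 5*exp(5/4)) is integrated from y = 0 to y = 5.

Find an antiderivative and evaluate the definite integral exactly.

Whatever form F(y) takes, F'(y) = f(y) is non-negotiable.
F(y) = (4*exp(-5/4)*exp(3*y)*exp(y**3/3) + log(2*y**2 + 5/3))/4 is an antiderivative of f.
Check: d/dy[(4*exp(-5/4)*exp(3*y)*exp(y**3/3) + log(2*y**2 + 5/3))/4] = (6*y**4*exp(3*y)*exp(y**3/3) + 23*y**2*exp(3*y)*exp(y**3/3) + 3*y*exp(5/4) + 15*exp(3*y)*exp(y**3/3))/(6*y**2*exp(5/4) + 5*exp(5/4)) = f(y).
F(5) = log(155/3)/4 + exp(665/12); F(0) = log(5/3)/4 + exp(-5/4).
Integral = F(5) - F(0) = -exp(-5/4) - log(5/3)/4 + log(155/3)/4 + exp(665/12).

Antiderivative: F(y) = (4*exp(-5/4)*exp(3*y)*exp(y**3/3) + log(2*y**2 + 5/3))/4; value = -exp(-5/4) - log(5/3)/4 + log(155/3)/4 + exp(665/12)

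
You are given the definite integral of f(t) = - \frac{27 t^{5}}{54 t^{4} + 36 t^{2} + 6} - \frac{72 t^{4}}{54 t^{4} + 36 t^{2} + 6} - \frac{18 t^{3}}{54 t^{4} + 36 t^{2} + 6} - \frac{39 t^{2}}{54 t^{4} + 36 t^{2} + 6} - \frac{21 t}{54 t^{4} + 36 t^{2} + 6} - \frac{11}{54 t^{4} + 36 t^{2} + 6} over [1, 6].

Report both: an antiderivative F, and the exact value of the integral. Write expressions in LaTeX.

The integrand splits into summands that can be handled one at a time.
F(t) = - \frac{9 t^{4} + 48 t^{3} - 9 t^{2} + 22 t - 10}{12 \left(3 t^{2} + 1\right)} is an antiderivative of f.
Check: d/dt[- \frac{9 t^{4} + 48 t^{3} - 9 t^{2} + 22 t - 10}{12 \left(3 t^{2} + 1\right)}] = \frac{- 27 t^{5} - 72 t^{4} - 18 t^{3} - 39 t^{2} - 21 t - 11}{54 t^{4} + 36 t^{2} + 6}, which equals f(t).
F(6) = - \frac{10915}{654}; F(1) = - \frac{5}{4}.
Integral = F(6) - F(1) = - \frac{20195}{1308}.

Antiderivative: F(t) = - \frac{9 t^{4} + 48 t^{3} - 9 t^{2} + 22 t - 10}{12 \left(3 t^{2} + 1\right)}; value = - \frac{20195}{1308}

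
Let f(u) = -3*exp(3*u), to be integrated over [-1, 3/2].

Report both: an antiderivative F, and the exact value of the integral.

Any candidate F(u) must reproduce f(u) exactly when differentiated.
F(u) = -exp(3*u) is an antiderivative of f.
Check: d/du[-exp(3*u)] = -3*exp(3*u) = f(u).
F(3/2) = -exp(9/2); F(-1) = -exp(-3).
Integral = F(3/2) - F(-1) = -exp(9/2) + exp(-3).

Antiderivative: F(u) = -exp(3*u); value = -exp(9/2) + exp(-3)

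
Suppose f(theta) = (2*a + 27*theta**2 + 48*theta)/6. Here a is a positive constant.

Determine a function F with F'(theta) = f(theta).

An antiderivative is F(theta) = a*theta/3 + 3*theta**3/2 + 4*theta**2.

A first test for any F(theta): its theta-derivative must equal f(theta) identically.
Check: d/dtheta[a*theta/3 + 3*theta**3/2 + 4*theta**2] = a/3 + 9*theta**2/2 + 8*theta, which equals f(theta).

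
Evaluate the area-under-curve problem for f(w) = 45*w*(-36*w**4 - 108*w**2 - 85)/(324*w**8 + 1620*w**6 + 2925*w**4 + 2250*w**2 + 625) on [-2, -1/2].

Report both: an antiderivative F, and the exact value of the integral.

A candidate is checked by its d/dw: the result must match f(w).
F(w) = 45*(2*w**2 + 3)/(2*(3*w**2 + 5)*(6*w**2 + 5)) is an antiderivative of f.
Check: d/dw[45*(2*w**2 + 3)/(2*(3*w**2 + 5)*(6*w**2 + 5))] = (-1620*w**5 - 4860*w**3 - 3825*w)/(324*w**8 + 1620*w**6 + 2925*w**4 + 2250*w**2 + 625), which equals f(w).
F(-1/2) = 630/299; F(-2) = 495/986.
Integral = F(-1/2) - F(-2) = 473175/294814.

Antiderivative: F(w) = 45*(2*w**2 + 3)/(2*(3*w**2 + 5)*(6*w**2 + 5)); value = 473175/294814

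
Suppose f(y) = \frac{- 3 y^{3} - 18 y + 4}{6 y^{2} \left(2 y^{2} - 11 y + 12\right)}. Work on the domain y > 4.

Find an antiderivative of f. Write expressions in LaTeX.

The denominator factors as 6 y^{2} \left(y - 4\right) \left(2 y - 3\right); partial fractions split f into directly integrable pieces: \frac{53}{54 \left(2 y - 3\right)} - \frac{13}{24 \left(y - 4\right)} - \frac{43}{216 y} + \frac{1}{18 y^{2}}.
Check: d/dy[- \frac{43 \log{\left(y \right)}}{216} - \frac{13 \log{\left(y - 4 \right)}}{24} + \frac{53 \log{\left(y - \frac{3}{2} \right)}}{108} - \frac{1}{18 y}] = \frac{- 3 y^{3} - 18 y + 4}{12 y^{4} - 66 y^{3} + 72 y^{2}}, which equals f(y).

An antiderivative is F(y) = - \frac{43 \log{\left(y \right)}}{216} - \frac{13 \log{\left(y - 4 \right)}}{24} + \frac{53 \log{\left(y - \frac{3}{2} \right)}}{108} - \frac{1}{18 y}.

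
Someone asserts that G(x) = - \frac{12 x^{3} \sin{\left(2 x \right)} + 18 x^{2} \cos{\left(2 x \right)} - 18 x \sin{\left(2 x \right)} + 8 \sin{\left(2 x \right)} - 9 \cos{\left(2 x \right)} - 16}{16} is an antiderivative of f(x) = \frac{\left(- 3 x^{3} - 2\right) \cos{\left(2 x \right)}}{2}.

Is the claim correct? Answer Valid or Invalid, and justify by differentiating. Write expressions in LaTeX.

Valid. The derivative of G reproduces f.

d/dx[G] = - \frac{3 x^{3} \cos{\left(2 x \right)}}{2} - \cos{\left(2 x \right)}
This equals f(x) exactly, so the claim holds.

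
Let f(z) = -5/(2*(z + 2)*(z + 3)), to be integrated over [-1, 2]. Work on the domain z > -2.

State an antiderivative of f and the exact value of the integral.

The denominator factors as 2*(z + 2)*(z + 3); partial fractions split f into directly integrable pieces: 5/(2*(z + 3)) - 5/(2*(z + 2)).
F(z) = -5*log(z + 2)/2 + 5*log(z + 3)/2 is an antiderivative of f.
Check: d/dz[-5*log(z + 2)/2 + 5*log(z + 3)/2] = -5/(2*z**2 + 10*z + 12), which equals f(z).
F(2) = -5*log(4)/2 + 5*log(5)/2; F(-1) = 5*log(2)/2.
Integral = F(2) - F(-1) = -5*log(4)/2 - 5*log(2)/2 + 5*log(5)/2.

Antiderivative: F(z) = -5*log(z + 2)/2 + 5*log(z + 3)/2; value = -5*log(4)/2 - 5*log(2)/2 + 5*log(5)/2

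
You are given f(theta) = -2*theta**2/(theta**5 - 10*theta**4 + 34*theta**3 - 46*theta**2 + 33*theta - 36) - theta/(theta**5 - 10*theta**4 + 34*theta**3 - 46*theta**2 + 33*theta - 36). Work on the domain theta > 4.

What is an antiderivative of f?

An antiderivative is F(theta) = -36*log(theta - 4)/17 + 107*log(theta - 3)/50 - 19*log(theta**2 + 1)/1700 - 21*atan(theta)/425 - 21/(10*theta - 30).

Factor the denominator ((theta - 4)*(theta - 3)**2*(theta**2 + 1)) and decompose: f = -(19*theta + 42)/(850*(theta**2 + 1)) + 107/(50*(theta - 3)) + 21/(10*(theta - 3)**2) - 36/(17*(theta - 4)); each piece integrates to a log, atan, or power term.
Check: d/dtheta[-36*log(theta - 4)/17 + 107*log(theta - 3)/50 - 19*log(theta**2 + 1)/1700 - 21*atan(theta)/425 - 21/(10*theta - 30)] = (-2*theta**2 - theta)/(theta**5 - 10*theta**4 + 34*theta**3 - 46*theta**2 + 33*theta - 36), which equals f(theta).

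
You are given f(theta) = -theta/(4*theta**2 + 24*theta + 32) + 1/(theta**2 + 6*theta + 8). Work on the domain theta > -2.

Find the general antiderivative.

The denominator factors as 4*(theta + 2)*(theta + 4); partial fractions split f into directly integrable pieces: -1/(theta + 4) + 3/(4*(theta + 2)).
Check: d/dtheta[3*log(theta + 2)/4 - log(theta + 4)] = (4 - theta)/(4*theta**2 + 24*theta + 32), which equals f(theta).

F(theta) = 3*log(theta + 2)/4 - log(theta + 4) + C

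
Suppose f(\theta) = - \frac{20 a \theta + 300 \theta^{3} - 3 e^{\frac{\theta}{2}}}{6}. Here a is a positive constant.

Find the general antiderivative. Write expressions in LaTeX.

Whatever form F(\theta) takes, F'(\theta) = f(\theta) is non-negotiable.
Check: d/d\theta[- \frac{10 a \theta^{2} + 75 \theta^{4} - 6 e^{\frac{\theta}{2}}}{6}] = - \frac{10 a \theta}{3} - 50 \theta^{3} + \frac{e^{\frac{\theta}{2}}}{2}, which equals f(\theta).

F(\theta) = - \frac{10 a \theta^{2} + 75 \theta^{4} - 6 e^{\frac{\theta}{2}}}{6} + C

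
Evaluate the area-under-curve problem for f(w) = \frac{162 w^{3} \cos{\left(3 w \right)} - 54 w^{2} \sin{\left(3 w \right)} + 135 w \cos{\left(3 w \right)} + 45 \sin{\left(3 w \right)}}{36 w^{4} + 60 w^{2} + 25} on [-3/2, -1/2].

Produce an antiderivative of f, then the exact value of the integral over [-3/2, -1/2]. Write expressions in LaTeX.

Antiderivative: F(w) = \frac{9 w \sin{\left(3 w \right)}}{6 w^{2} + 5}; value = \frac{9 \sin{\left(\frac{3}{2} \right)}}{13} - \frac{27 \sin{\left(\frac{9}{2} \right)}}{37}

Differentiate the proposed F(w) back; it has to land on f(w) exactly.
F(w) = \frac{9 w \sin{\left(3 w \right)}}{6 w^{2} + 5} is an antiderivative of f.
Check: d/dw[\frac{9 w \sin{\left(3 w \right)}}{6 w^{2} + 5}] = \frac{162 w^{3} \cos{\left(3 w \right)} - 54 w^{2} \sin{\left(3 w \right)} + 135 w \cos{\left(3 w \right)} + 45 \sin{\left(3 w \right)}}{36 w^{4} + 60 w^{2} + 25} = f(w).
F(-1/2) = \frac{9 \sin{\left(\frac{3}{2} \right)}}{13}; F(-3/2) = \frac{27 \sin{\left(\frac{9}{2} \right)}}{37}.
Integral = F(-1/2) - F(-3/2) = \frac{9 \sin{\left(\frac{3}{2} \right)}}{13} - \frac{27 \sin{\left(\frac{9}{2} \right)}}{37}.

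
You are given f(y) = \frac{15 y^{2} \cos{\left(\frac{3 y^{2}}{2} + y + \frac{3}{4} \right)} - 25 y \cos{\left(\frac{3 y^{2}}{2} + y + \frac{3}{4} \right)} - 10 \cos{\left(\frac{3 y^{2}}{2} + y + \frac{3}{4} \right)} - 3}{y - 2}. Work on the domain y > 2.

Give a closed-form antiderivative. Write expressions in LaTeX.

Whatever form F(y) takes, F'(y) = f(y) is non-negotiable.
Check: d/dy[- 3 \log{\left(y - 2 \right)} + 5 \sin{\left(\frac{3 y^{2}}{2} + y + \frac{3}{4} \right)}] = \frac{15 y^{2} \cos{\left(\frac{3 y^{2}}{2} + y + \frac{3}{4} \right)} - 25 y \cos{\left(\frac{3 y^{2}}{2} + y + \frac{3}{4} \right)} - 10 \cos{\left(\frac{3 y^{2}}{2} + y + \frac{3}{4} \right)} - 3}{y - 2} = f(y).

An antiderivative is F(y) = - 3 \log{\left(y - 2 \right)} + 5 \sin{\left(\frac{3 y^{2}}{2} + y + \frac{3}{4} \right)}.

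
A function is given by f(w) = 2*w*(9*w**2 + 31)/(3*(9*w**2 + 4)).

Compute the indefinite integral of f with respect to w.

Differentiate the proposed F(w) back; it has to land on f(w) exactly.
Check: d/dw[(w**2 + 3*log(3*w**2 + 4/3) - 2)/3] = (18*w**3 + 62*w)/(27*w**2 + 12), which equals f(w).

F(w) = (w**2 + 3*log(3*w**2 + 4/3) - 2)/3 + C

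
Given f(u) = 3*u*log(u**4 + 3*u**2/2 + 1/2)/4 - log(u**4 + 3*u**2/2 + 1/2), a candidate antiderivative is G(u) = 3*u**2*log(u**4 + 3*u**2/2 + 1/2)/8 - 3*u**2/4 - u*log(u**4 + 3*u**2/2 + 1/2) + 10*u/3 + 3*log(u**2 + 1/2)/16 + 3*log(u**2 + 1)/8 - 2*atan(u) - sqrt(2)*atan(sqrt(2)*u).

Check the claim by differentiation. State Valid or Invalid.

Invalid: d/du[G] - f = -2/3, which is not 0.

d/du[G] = 3*u*log(u**4 + 3*u**2/2 + 1/2)/4 - log(u**4 + 3*u**2/2 + 1/2) - 2/3
d/du[G] - f(u) = -2/3 != 0.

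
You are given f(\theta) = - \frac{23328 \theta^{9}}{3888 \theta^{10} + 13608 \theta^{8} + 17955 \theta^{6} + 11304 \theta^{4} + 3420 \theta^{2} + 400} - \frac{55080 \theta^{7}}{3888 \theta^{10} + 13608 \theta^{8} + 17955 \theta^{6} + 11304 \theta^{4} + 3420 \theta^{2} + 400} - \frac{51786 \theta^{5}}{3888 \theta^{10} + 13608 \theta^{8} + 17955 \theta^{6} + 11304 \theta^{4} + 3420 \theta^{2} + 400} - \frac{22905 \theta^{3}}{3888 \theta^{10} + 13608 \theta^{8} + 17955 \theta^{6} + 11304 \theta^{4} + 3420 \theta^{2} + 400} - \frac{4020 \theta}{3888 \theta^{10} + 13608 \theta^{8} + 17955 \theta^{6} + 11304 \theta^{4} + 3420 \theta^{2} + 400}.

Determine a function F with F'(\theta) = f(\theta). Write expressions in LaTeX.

Integrate term by term and add the pieces.
Check: d/d\theta[\frac{42 \theta^{2} - 6 \left(3 \theta^{2} + 2\right) \left(12 \theta^{2} + 5\right) \log{\left(\theta^{2} + \frac{4}{3} \right)} + 25}{2 \left(3 \theta^{2} + 2\right) \left(12 \theta^{2} + 5\right)}] = \frac{- 23328 \theta^{9} - 55080 \theta^{7} - 51786 \theta^{5} - 22905 \theta^{3} - 4020 \theta}{3888 \theta^{10} + 13608 \theta^{8} + 17955 \theta^{6} + 11304 \theta^{4} + 3420 \theta^{2} + 400}, which equals f(\theta).

An antiderivative is F(\theta) = \frac{42 \theta^{2} - 6 \left(3 \theta^{2} + 2\right) \left(12 \theta^{2} + 5\right) \log{\left(\theta^{2} + \frac{4}{3} \right)} + 25}{2 \left(3 \theta^{2} + 2\right) \left(12 \theta^{2} + 5\right)}.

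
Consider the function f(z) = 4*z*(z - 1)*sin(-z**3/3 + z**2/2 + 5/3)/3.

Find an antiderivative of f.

An antiderivative is F(z) = 4*cos(-z**3/3 + z**2/2 + 5/3)/3.

f matches the chain-rule pattern g'(h)*h' with inner function h(z) = -z**3/3 + z**2/2 + 5/3; substituting u = h(z) collapses the integral.
Check: d/dz[4*cos(-z**3/3 + z**2/2 + 5/3)/3] = 4*z**2*sin(-z**3/3 + z**2/2 + 5/3)/3 - 4*z*sin(-z**3/3 + z**2/2 + 5/3)/3, which equals f(z).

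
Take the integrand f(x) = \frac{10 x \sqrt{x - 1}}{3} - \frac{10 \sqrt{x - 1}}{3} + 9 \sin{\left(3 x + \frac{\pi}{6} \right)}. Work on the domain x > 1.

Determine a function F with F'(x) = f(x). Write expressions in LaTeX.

An antiderivative is F(x) = \frac{4 x^{2} \sqrt{x - 1}}{3} - \frac{8 x \sqrt{x - 1}}{3} + \frac{4 \sqrt{x - 1}}{3} - 3 \cos{\left(3 x + \frac{\pi}{6} \right)}.

Integrate term by term and add the pieces.
Check: d/dx[\frac{4 x^{2} \sqrt{x - 1}}{3} - \frac{8 x \sqrt{x - 1}}{3} + \frac{4 \sqrt{x - 1}}{3} - 3 \cos{\left(3 x + \frac{\pi}{6} \right)}] = \frac{10 x^{2} - 20 x + 27 \sqrt{x - 1} \sin{\left(3 x + \frac{\pi}{6} \right)} + 10}{3 \sqrt{x - 1}}, which equals f(x).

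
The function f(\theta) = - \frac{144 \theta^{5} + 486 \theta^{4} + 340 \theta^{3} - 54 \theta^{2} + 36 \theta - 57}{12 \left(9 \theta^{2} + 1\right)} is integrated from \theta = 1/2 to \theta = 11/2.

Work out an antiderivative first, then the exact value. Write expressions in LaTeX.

A first test for any F(\theta): its \theta-derivative must equal f(\theta) identically.
F(\theta) = - \frac{\theta^{4}}{3} - \frac{3 \theta^{3}}{2} - \frac{3 \theta^{2}}{2} + \theta + \frac{5 \operatorname{atan}{\left(3 \theta \right)}}{4} is an antiderivative of f.
Check: d/d\theta[- \frac{\theta^{4}}{3} - \frac{3 \theta^{3}}{2} - \frac{3 \theta^{2}}{2} + \theta + \frac{5 \operatorname{atan}{\left(3 \theta \right)}}{4}] = \frac{- 144 \theta^{5} - 486 \theta^{4} - 340 \theta^{3} + 54 \theta^{2} - 36 \theta + 57}{108 \theta^{2} + 12}, which equals f(\theta).
F(11/2) = - \frac{14267}{24} + \frac{5 \operatorname{atan}{\left(\frac{33}{2} \right)}}{4}; F(1/2) = - \frac{1}{12} + \frac{5 \operatorname{atan}{\left(\frac{3}{2} \right)}}{4}.
Integral = F(11/2) - F(1/2) = - \frac{4755}{8} - \frac{5 \operatorname{atan}{\left(\frac{3}{2} \right)}}{4} + \frac{5 \operatorname{atan}{\left(\frac{33}{2} \right)}}{4}.

Antiderivative: F(\theta) = - \frac{\theta^{4}}{3} - \frac{3 \theta^{3}}{2} - \frac{3 \theta^{2}}{2} + \theta + \frac{5 \operatorname{atan}{\left(3 \theta \right)}}{4}; value = - \frac{4755}{8} - \frac{5 \operatorname{atan}{\left(\frac{3}{2} \right)}}{4} + \frac{5 \operatorname{atan}{\left(\frac{33}{2} \right)}}{4}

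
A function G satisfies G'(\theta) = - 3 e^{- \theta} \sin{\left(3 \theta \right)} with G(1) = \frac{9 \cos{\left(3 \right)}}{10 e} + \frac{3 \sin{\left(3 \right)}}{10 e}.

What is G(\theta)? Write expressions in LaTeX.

G(\theta) = \frac{3 e^{- \theta} \sin{\left(3 \theta \right)}}{10} + \frac{9 e^{- \theta} \cos{\left(3 \theta \right)}}{10}

For G(\theta) to be correct, d/d\theta[G] must agree with the stated G'(\theta) identically.
A general antiderivative is \frac{3 e^{- \theta} \sin{\left(3 \theta \right)}}{10} + \frac{9 e^{- \theta} \cos{\left(3 \theta \right)}}{10} + C.
The condition gives C = \frac{9 \cos{\left(3 \right)}}{10 e} + \frac{3 \sin{\left(3 \right)}}{10 e} - (\frac{9 \cos{\left(3 \right)}}{10 e} + \frac{3 \sin{\left(3 \right)}}{10 e}) = 0.
So G(\theta) = \frac{3 e^{- \theta} \sin{\left(3 \theta \right)}}{10} + \frac{9 e^{- \theta} \cos{\left(3 \theta \right)}}{10}.
Check: d/d\theta[\frac{3 e^{- \theta} \sin{\left(3 \theta \right)}}{10} + \frac{9 e^{- \theta} \cos{\left(3 \theta \right)}}{10}] = - 3 e^{- \theta} \sin{\left(3 \theta \right)} = G'(\theta).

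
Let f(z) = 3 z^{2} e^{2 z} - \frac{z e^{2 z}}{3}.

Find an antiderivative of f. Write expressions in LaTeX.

Recognize the product-rule pattern: f = u'v + uv' with u = \frac{3 z^{2}}{2} - \frac{5 z}{3} + \frac{5}{6}, v = e^{2 z}, so integration by parts undoes it.
Check: d/dz[\frac{\left(9 z^{2} - 10 z + 5\right) e^{2 z}}{6}] = 3 z^{2} e^{2 z} - \frac{z e^{2 z}}{3} = f(z).

An antiderivative is F(z) = \frac{\left(9 z^{2} - 10 z + 5\right) e^{2 z}}{6}.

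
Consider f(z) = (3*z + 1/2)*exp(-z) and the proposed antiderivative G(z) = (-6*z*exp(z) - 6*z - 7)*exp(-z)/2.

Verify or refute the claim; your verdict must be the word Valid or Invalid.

d/dz[G] = (6*z - 6*exp(z) + 1)*exp(-z)/2
d/dz[G] - f(z) = -3 != 0.

Invalid: d/dz[G] - f = -3, which is not 0.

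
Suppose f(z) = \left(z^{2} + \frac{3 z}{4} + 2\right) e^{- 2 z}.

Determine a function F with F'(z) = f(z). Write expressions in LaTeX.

An antiderivative is F(z) = \frac{\left(- 8 z^{2} - 14 z - 23\right) e^{- 2 z}}{16}.

f has the shape u'v + uv' for u = - \frac{z^{2}}{2} - \frac{7 z}{8} - \frac{23}{16} and v = e^{- 2 z} — it is the derivative of the product u*v.
Check: d/dz[\frac{\left(- 8 z^{2} - 14 z - 23\right) e^{- 2 z}}{16}] = \frac{\left(4 z^{2} + 3 z + 8\right) e^{- 2 z}}{4}, which equals f(z).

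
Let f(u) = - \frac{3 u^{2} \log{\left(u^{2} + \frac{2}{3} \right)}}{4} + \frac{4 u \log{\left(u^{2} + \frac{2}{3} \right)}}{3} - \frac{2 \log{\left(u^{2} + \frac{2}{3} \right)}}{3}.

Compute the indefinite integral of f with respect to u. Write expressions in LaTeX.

The integrand splits into summands that can be handled one at a time.
Check: d/du[- \frac{9 u^{3} \log{\left(u^{2} + \frac{2}{3} \right)} - 6 u^{3} - 24 u^{2} \log{\left(u^{2} + \frac{2}{3} \right)} + 24 u^{2} + 24 u \log{\left(u^{2} + \frac{2}{3} \right)} - 36 u - 16 \log{\left(u^{2} + \frac{2}{3} \right)} + 12 \sqrt{6} \operatorname{atan}{\left(\frac{\sqrt{6} u}{2} \right)}}{36}] = - \frac{3 u^{2} \log{\left(u^{2} + \frac{2}{3} \right)}}{4} + \frac{4 u \log{\left(u^{2} + \frac{2}{3} \right)}}{3} - \frac{2 \log{\left(u^{2} + \frac{2}{3} \right)}}{3} = f(u).

F(u) = - \frac{9 u^{3} \log{\left(u^{2} + \frac{2}{3} \right)} - 6 u^{3} - 24 u^{2} \log{\left(u^{2} + \frac{2}{3} \right)} + 24 u^{2} + 24 u \log{\left(u^{2} + \frac{2}{3} \right)} - 36 u - 16 \log{\left(u^{2} + \frac{2}{3} \right)} + 12 \sqrt{6} \operatorname{atan}{\left(\frac{\sqrt{6} u}{2} \right)}}{36} + C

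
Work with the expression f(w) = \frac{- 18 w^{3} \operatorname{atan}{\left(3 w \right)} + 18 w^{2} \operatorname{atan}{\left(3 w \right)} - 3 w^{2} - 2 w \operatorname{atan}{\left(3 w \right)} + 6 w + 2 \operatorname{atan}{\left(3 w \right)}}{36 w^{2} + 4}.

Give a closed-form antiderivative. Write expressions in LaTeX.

Recognize the product-rule pattern: f = u'v + uv' with u = - \frac{w^{2}}{4} + \frac{w}{2}, v = \operatorname{atan}{\left(3 w \right)}, so integration by parts undoes it.
Check: d/dw[- \frac{w^{2} \operatorname{atan}{\left(3 w \right)}}{4} + \frac{w \operatorname{atan}{\left(3 w \right)}}{2}] = \frac{- 18 w^{3} \operatorname{atan}{\left(3 w \right)} + 18 w^{2} \operatorname{atan}{\left(3 w \right)} - 3 w^{2} - 2 w \operatorname{atan}{\left(3 w \right)} + 6 w + 2 \operatorname{atan}{\left(3 w \right)}}{36 w^{2} + 4} = f(w).

An antiderivative is F(w) = - \frac{w^{2} \operatorname{atan}{\left(3 w \right)}}{4} + \frac{w \operatorname{atan}{\left(3 w \right)}}{2}.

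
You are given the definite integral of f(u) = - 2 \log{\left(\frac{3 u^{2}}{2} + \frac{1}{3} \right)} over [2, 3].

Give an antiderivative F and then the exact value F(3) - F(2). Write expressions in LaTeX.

For F(u) to be correct the identity F'(u) - f(u) = 0 must hold.
F(u) = - 2 u \log{\left(\frac{3 u^{2}}{2} + \frac{1}{3} \right)} + 4 u - \frac{4 \sqrt{2} \operatorname{atan}{\left(\frac{3 \sqrt{2} u}{2} \right)}}{3} is an antiderivative of f.
Check: d/du[- 2 u \log{\left(\frac{3 u^{2}}{2} + \frac{1}{3} \right)} + 4 u - \frac{4 \sqrt{2} \operatorname{atan}{\left(\frac{3 \sqrt{2} u}{2} \right)}}{3}] = - 2 \log{\left(9 u^{2} + 2 \right)} + 2 \log{\left(6 \right)}, which equals f(u).
F(3) = - 6 \log{\left(\frac{83}{6} \right)} - \frac{4 \sqrt{2} \operatorname{atan}{\left(\frac{9 \sqrt{2}}{2} \right)}}{3} + 12; F(2) = - 4 \log{\left(\frac{19}{3} \right)} - \frac{4 \sqrt{2} \operatorname{atan}{\left(3 \sqrt{2} \right)}}{3} + 8.
Integral = F(3) - F(2) = - 6 \log{\left(\frac{83}{6} \right)} - \frac{4 \sqrt{2} \operatorname{atan}{\left(\frac{9 \sqrt{2}}{2} \right)}}{3} + \frac{4 \sqrt{2} \operatorname{atan}{\left(3 \sqrt{2} \right)}}{3} + 4 + 4 \log{\left(\frac{19}{3} \right)}.

Antiderivative: F(u) = - 2 u \log{\left(\frac{3 u^{2}}{2} + \frac{1}{3} \right)} + 4 u - \frac{4 \sqrt{2} \operatorname{atan}{\left(\frac{3 \sqrt{2} u}{2} \right)}}{3}; value = - 6 \log{\left(\frac{83}{6} \right)} - \frac{4 \sqrt{2} \operatorname{atan}{\left(\frac{9 \sqrt{2}}{2} \right)}}{3} + \frac{4 \sqrt{2} \operatorname{atan}{\left(3 \sqrt{2} \right)}}{3} + 4 + 4 \log{\left(\frac{19}{3} \right)}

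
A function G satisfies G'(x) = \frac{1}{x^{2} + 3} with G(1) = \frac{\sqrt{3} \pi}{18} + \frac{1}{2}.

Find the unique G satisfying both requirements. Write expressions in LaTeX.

G(x) = \frac{2 \sqrt{3} \operatorname{atan}{\left(\frac{\sqrt{3} x}{3} \right)} + 3}{6}

Any candidate G(x) must reproduce the stated G'(x) exactly.
A general antiderivative is \frac{\sqrt{3} \operatorname{atan}{\left(\frac{\sqrt{3} x}{3} \right)}}{3} + C.
The condition gives C = \frac{\sqrt{3} \pi}{18} + \frac{1}{2} - (\frac{\sqrt{3} \pi}{18}) = \frac{1}{2}.
So G(x) = \frac{2 \sqrt{3} \operatorname{atan}{\left(\frac{\sqrt{3} x}{3} \right)} + 3}{6}.
Check: d/dx[\frac{2 \sqrt{3} \operatorname{atan}{\left(\frac{\sqrt{3} x}{3} \right)} + 3}{6}] = \frac{1}{x^{2} + 3} = G'(x).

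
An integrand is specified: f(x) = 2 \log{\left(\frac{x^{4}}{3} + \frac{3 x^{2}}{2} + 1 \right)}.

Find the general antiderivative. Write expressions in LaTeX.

Since d/dx undoes antidifferentiation here, F'(x) = f(x) is required of F(x).
Check: d/dx[2 x \log{\left(\frac{x^{4}}{3} + \frac{3 x^{2}}{2} + 1 \right)} - 8 x + 2 \sqrt{9 - \sqrt{33}} \operatorname{atan}{\left(\frac{2 x}{\sqrt{9 - \sqrt{33}}} \right)} + 2 \sqrt{\sqrt{33} + 9} \operatorname{atan}{\left(\frac{2 x}{\sqrt{\sqrt{33} + 9}} \right)}] = 2 \log{\left(\frac{x^{4}}{3} + \frac{3 x^{2}}{2} + 1 \right)} = f(x).

F(x) = 2 x \log{\left(\frac{x^{4}}{3} + \frac{3 x^{2}}{2} + 1 \right)} - 8 x + 2 \sqrt{9 - \sqrt{33}} \operatorname{atan}{\left(\frac{2 x}{\sqrt{9 - \sqrt{33}}} \right)} + 2 \sqrt{\sqrt{33} + 9} \operatorname{atan}{\left(\frac{2 x}{\sqrt{\sqrt{33} + 9}} \right)} + C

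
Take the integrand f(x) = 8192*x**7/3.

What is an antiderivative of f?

An antiderivative is F(x) = 1024*x**8/3.

For F(x) to be correct the identity F'(x) - f(x) = 0 must hold.
Check: d/dx[1024*x**8/3] = 8192*x**7/3 = f(x).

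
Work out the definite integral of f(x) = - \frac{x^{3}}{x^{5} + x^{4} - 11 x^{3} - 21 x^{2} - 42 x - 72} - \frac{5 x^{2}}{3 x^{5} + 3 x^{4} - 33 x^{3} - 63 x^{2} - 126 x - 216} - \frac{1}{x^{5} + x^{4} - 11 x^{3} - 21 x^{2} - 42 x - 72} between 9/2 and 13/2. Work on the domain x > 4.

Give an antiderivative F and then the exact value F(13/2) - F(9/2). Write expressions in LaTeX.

Factor the denominator (3 \left(x - 4\right) \left(x + 2\right) \left(x + 3\right) \left(x^{2} + 3\right)) and decompose: f = - \frac{13 x + 261}{1596 \left(x^{2} + 3\right)} + \frac{11}{84 \left(x + 3\right)} - \frac{1}{126 \left(x + 2\right)} - \frac{275}{2394 \left(x - 4\right)}; each piece integrates to a log, atan, or power term.
F(x) = - \frac{1100 \log{\left(x - 4 \right)} + 76 \log{\left(x + 2 \right)} - 1254 \log{\left(x + 3 \right)} + 39 \log{\left(x^{2} + 3 \right)} + 522 \sqrt{3} \operatorname{atan}{\left(\frac{\sqrt{3} x}{3} \right)}}{9576} is an antiderivative of f.
Check: d/dx[- \frac{1100 \log{\left(x - 4 \right)} + 76 \log{\left(x + 2 \right)} - 1254 \log{\left(x + 3 \right)} + 39 \log{\left(x^{2} + 3 \right)} + 522 \sqrt{3} \operatorname{atan}{\left(\frac{\sqrt{3} x}{3} \right)}}{9576}] = \frac{- 3 x^{3} - 5 x^{2} - 3}{3 x^{5} + 3 x^{4} - 33 x^{3} - 63 x^{2} - 126 x - 216}, which equals f(x).
F(13/2) = - \frac{29 \sqrt{3} \operatorname{atan}{\left(\frac{13 \sqrt{3}}{6} \right)}}{532} - \frac{275 \log{\left(\frac{5}{2} \right)}}{2394} - \frac{\log{\left(\frac{17}{2} \right)}}{126} - \frac{13 \log{\left(\frac{181}{4} \right)}}{3192} + \frac{11 \log{\left(\frac{19}{2} \right)}}{84}; F(9/2) = - \frac{29 \sqrt{3} \operatorname{atan}{\left(\frac{3 \sqrt{3}}{2} \right)}}{532} - \frac{\log{\left(\frac{13}{2} \right)}}{126} - \frac{13 \log{\left(\frac{93}{4} \right)}}{3192} + \frac{275 \log{\left(2 \right)}}{2394} + \frac{11 \log{\left(\frac{15}{2} \right)}}{84}.
Integral = F(13/2) - F(9/2) = - \frac{11 \log{\left(\frac{15}{2} \right)}}{84} - \frac{29 \sqrt{3} \operatorname{atan}{\left(\frac{13 \sqrt{3}}{6} \right)}}{532} - \frac{275 \log{\left(\frac{5}{2} \right)}}{2394} - \frac{275 \log{\left(2 \right)}}{2394} - \frac{\log{\left(\frac{17}{2} \right)}}{126} - \frac{13 \log{\left(\frac{181}{4} \right)}}{3192} + \frac{13 \log{\left(\frac{93}{4} \right)}}{3192} + \frac{\log{\left(\frac{13}{2} \right)}}{126} + \frac{29 \sqrt{3} \operatorname{atan}{\left(\frac{3 \sqrt{3}}{2} \right)}}{532} + \frac{11 \log{\left(\frac{19}{2} \right)}}{84}.

Antiderivative: F(x) = - \frac{1100 \log{\left(x - 4 \right)} + 76 \log{\left(x + 2 \right)} - 1254 \log{\left(x + 3 \right)} + 39 \log{\left(x^{2} + 3 \right)} + 522 \sqrt{3} \operatorname{atan}{\left(\frac{\sqrt{3} x}{3} \right)}}{9576}; value = - \frac{11 \log{\left(\frac{15}{2} \right)}}{84} - \frac{29 \sqrt{3} \operatorname{atan}{\left(\frac{13 \sqrt{3}}{6} \right)}}{532} - \frac{275 \log{\left(\frac{5}{2} \right)}}{2394} - \frac{275 \log{\left(2 \right)}}{2394} - \frac{\log{\left(\frac{17}{2} \right)}}{126} - \frac{13 \log{\left(\frac{181}{4} \right)}}{3192} + \frac{13 \log{\left(\frac{93}{4} \right)}}{3192} + \frac{\log{\left(\frac{13}{2} \right)}}{126} + \frac{29 \sqrt{3} \operatorname{atan}{\left(\frac{3 \sqrt{3}}{2} \right)}}{532} + \frac{11 \log{\left(\frac{19}{2} \right)}}{84}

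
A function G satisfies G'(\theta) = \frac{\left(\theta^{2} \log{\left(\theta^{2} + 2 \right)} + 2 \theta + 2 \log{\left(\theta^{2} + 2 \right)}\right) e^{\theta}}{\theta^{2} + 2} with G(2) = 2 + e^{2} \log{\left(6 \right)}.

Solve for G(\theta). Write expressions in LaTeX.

G(\theta) = e^{\theta} \log{\left(\theta^{2} + 2 \right)} + 2

Recognize the product-rule pattern: G'(\theta) = u'v + uv' with u = e^{\theta}, v = \log{\left(\theta^{2} + 2 \right)}, so integration by parts undoes it.
A general antiderivative is e^{\theta} \log{\left(\theta^{2} + 2 \right)} + C.
The condition gives C = 2 + e^{2} \log{\left(6 \right)} - (e^{2} \log{\left(6 \right)}) = 2.
So G(\theta) = e^{\theta} \log{\left(\theta^{2} + 2 \right)} + 2.
Check: d/d\theta[e^{\theta} \log{\left(\theta^{2} + 2 \right)} + 2] = \frac{\theta^{2} e^{\theta} \log{\left(\theta^{2} + 2 \right)} + 2 \theta e^{\theta} + 2 e^{\theta} \log{\left(\theta^{2} + 2 \right)}}{\theta^{2} + 2}, which equals G'(\theta).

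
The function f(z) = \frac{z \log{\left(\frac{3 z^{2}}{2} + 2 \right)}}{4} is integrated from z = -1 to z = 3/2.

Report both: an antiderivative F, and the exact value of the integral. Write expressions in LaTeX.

A first test for any F(z): its z-derivative must equal f(z) identically.
F(z) = \frac{z^{2} \log{\left(\frac{3 z^{2}}{2} + 2 \right)}}{8} - \frac{z^{2}}{8} + \frac{\log{\left(3 z^{2} + 4 \right)}}{6} is an antiderivative of f.
Check: d/dz[\frac{z^{2} \log{\left(\frac{3 z^{2}}{2} + 2 \right)}}{8} - \frac{z^{2}}{8} + \frac{\log{\left(3 z^{2} + 4 \right)}}{6}] = \frac{z \log{\left(\frac{3 z^{2}}{2} + 2 \right)}}{4} = f(z).
F(3/2) = - \frac{9}{32} + \frac{\log{\left(\frac{43}{4} \right)}}{6} + \frac{9 \log{\left(\frac{43}{8} \right)}}{32}; F(-1) = - \frac{1}{8} + \frac{\log{\left(\frac{7}{2} \right)}}{8} + \frac{\log{\left(7 \right)}}{6}.
Integral = F(3/2) - F(-1) = - \frac{\log{\left(7 \right)}}{6} - \frac{\log{\left(\frac{7}{2} \right)}}{8} - \frac{5}{32} + \frac{\log{\left(\frac{43}{4} \right)}}{6} + \frac{9 \log{\left(\frac{43}{8} \right)}}{32}.

Antiderivative: F(z) = \frac{z^{2} \log{\left(\frac{3 z^{2}}{2} + 2 \right)}}{8} - \frac{z^{2}}{8} + \frac{\log{\left(3 z^{2} + 4 \right)}}{6}; value = - \frac{\log{\left(7 \right)}}{6} - \frac{\log{\left(\frac{7}{2} \right)}}{8} - \frac{5}{32} + \frac{\log{\left(\frac{43}{4} \right)}}{6} + \frac{9 \log{\left(\frac{43}{8} \right)}}{32}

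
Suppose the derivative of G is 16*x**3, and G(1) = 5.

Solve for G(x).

G(x) = 4*x**4 + 1

Any candidate G(x) must reproduce the stated G'(x) exactly.
A general antiderivative is 4*x**4 + C.
The condition gives C = 5 - (4) = 1.
So G(x) = 4*x**4 + 1.
Check: d/dx[4*x**4 + 1] = 16*x**3 = G'(x).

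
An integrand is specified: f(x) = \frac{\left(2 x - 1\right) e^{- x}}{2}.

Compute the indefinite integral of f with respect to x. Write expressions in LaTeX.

f has the shape u'v + uv' for u = - x - \frac{1}{2} and v = e^{- x} — it is the derivative of the product u*v.
Check: d/dx[- x e^{- x} - \frac{e^{- x}}{2}] = \frac{\left(2 x - 1\right) e^{- x}}{2} = f(x).

F(x) = - x e^{- x} - \frac{e^{- x}}{2} + C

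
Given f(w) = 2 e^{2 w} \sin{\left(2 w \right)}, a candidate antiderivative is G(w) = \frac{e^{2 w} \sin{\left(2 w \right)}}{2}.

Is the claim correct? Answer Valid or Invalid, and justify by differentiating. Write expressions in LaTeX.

Invalid: d/dw[G] - f = - e^{2 w} \sin{\left(2 w \right)} + e^{2 w} \cos{\left(2 w \right)}, which is not 0.

d/dw[G] = e^{2 w} \sin{\left(2 w \right)} + e^{2 w} \cos{\left(2 w \right)}
d/dw[G] - f(w) = - e^{2 w} \sin{\left(2 w \right)} + e^{2 w} \cos{\left(2 w \right)} != 0.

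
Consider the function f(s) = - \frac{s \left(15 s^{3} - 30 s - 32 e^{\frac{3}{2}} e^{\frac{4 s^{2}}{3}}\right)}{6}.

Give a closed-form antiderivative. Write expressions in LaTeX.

An antiderivative is F(s) = - \frac{3 s^{5} - 10 s^{3} - 12 e^{\frac{3}{2}} e^{\frac{4 s^{2}}{3}} - 10}{6}.

Since d/ds undoes antidifferentiation here, F'(s) = f(s) is required of F(s).
Check: d/ds[- \frac{3 s^{5} - 10 s^{3} - 12 e^{\frac{3}{2}} e^{\frac{4 s^{2}}{3}} - 10}{6}] = - \frac{5 s^{4}}{2} + 5 s^{2} + \frac{16 s e^{\frac{3}{2}} e^{\frac{4 s^{2}}{3}}}{3}, which equals f(s).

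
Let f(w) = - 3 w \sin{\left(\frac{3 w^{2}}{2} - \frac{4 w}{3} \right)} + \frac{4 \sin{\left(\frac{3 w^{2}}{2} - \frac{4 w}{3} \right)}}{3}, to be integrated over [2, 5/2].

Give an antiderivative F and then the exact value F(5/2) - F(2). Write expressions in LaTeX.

Antiderivative: F(w) = \cos{\left(\frac{3 w^{2}}{2} - \frac{4 w}{3} \right)}; value = \cos{\left(\frac{145}{24} \right)} - \cos{\left(\frac{10}{3} \right)}

The substitution u = \frac{3 w^{2}}{2} - \frac{4 w}{3} works: f is exactly (dF/du)*(du/dw) for that inner function.
F(w) = \cos{\left(\frac{3 w^{2}}{2} - \frac{4 w}{3} \right)} is an antiderivative of f.
Check: d/dw[\cos{\left(\frac{3 w^{2}}{2} - \frac{4 w}{3} \right)}] = - 3 w \sin{\left(\frac{3 w^{2}}{2} - \frac{4 w}{3} \right)} + \frac{4 \sin{\left(\frac{3 w^{2}}{2} - \frac{4 w}{3} \right)}}{3} = f(w).
F(5/2) = \cos{\left(\frac{145}{24} \right)}; F(2) = \cos{\left(\frac{10}{3} \right)}.
Integral = F(5/2) - F(2) = \cos{\left(\frac{145}{24} \right)} - \cos{\left(\frac{10}{3} \right)}.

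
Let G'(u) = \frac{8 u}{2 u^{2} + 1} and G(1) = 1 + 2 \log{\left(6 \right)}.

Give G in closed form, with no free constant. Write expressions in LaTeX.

The substitution w = 4 u^{2} + 2 works: G'(u) is exactly (dG/dw)*(dw/du) for that inner function.
A general antiderivative is 2 \log{\left(4 u^{2} + 2 \right)} + C.
The condition gives C = 1 + 2 \log{\left(6 \right)} - (2 \log{\left(6 \right)}) = 1.
So G(u) = 2 \log{\left(4 u^{2} + 2 \right)} + 1.
Check: d/du[2 \log{\left(4 u^{2} + 2 \right)} + 1] = \frac{8 u}{2 u^{2} + 1} = G'(u).

G(u) = 2 \log{\left(4 u^{2} + 2 \right)} + 1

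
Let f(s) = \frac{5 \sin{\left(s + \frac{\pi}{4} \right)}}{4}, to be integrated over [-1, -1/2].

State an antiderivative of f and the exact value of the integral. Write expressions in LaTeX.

Whatever form F(s) takes, F'(s) = f(s) is non-negotiable.
F(s) = - \frac{5 \cos{\left(s + \frac{\pi}{4} \right)}}{4} is an antiderivative of f.
Check: d/ds[- \frac{5 \cos{\left(s + \frac{\pi}{4} \right)}}{4}] = \frac{5 \sin{\left(s + \frac{\pi}{4} \right)}}{4} = f(s).
F(-1/2) = - \frac{5 \sin{\left(\frac{1}{2} + \frac{\pi}{4} \right)}}{4}; F(-1) = - \frac{5 \sin{\left(\frac{\pi}{4} + 1 \right)}}{4}.
Integral = F(-1/2) - F(-1) = - \frac{5 \sin{\left(\frac{1}{2} + \frac{\pi}{4} \right)}}{4} + \frac{5 \sin{\left(\frac{\pi}{4} + 1 \right)}}{4}.

Antiderivative: F(s) = - \frac{5 \cos{\left(s + \frac{\pi}{4} \right)}}{4}; value = - \frac{5 \sin{\left(\frac{1}{2} + \frac{\pi}{4} \right)}}{4} + \frac{5 \sin{\left(\frac{\pi}{4} + 1 \right)}}{4}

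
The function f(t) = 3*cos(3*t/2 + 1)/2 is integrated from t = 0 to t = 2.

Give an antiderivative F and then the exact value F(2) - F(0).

Recover f(t) by differentiating a candidate F(t); any mismatch rules it out.
F(t) = sin(3*t/2 + 1) is an antiderivative of f.
Check: d/dt[sin(3*t/2 + 1)] = 3*cos(3*t/2 + 1)/2 = f(t).
F(2) = sin(4); F(0) = sin(1).
Integral = F(2) - F(0) = -sin(1) + sin(4).

Antiderivative: F(t) = sin(3*t/2 + 1); value = -sin(1) + sin(4)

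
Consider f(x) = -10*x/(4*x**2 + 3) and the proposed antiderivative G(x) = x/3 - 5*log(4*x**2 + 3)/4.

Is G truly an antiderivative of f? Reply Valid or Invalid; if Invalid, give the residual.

d/dx[G] = (4*x**2 - 30*x + 3)/(12*x**2 + 9)
d/dx[G] - f(x) = 1/3 != 0.

Invalid: d/dx[G] - f = 1/3, which is not 0.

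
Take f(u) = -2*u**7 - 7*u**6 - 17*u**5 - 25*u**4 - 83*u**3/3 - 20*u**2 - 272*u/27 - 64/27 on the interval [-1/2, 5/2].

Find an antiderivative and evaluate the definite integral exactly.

f matches the chain-rule pattern g'(h)*h' with inner function h(u) = -u**2 - u - 4/3; substituting w = h(u) collapses the integral.
F(u) = -(3*u**2 + 3*u + 4)**4/324 is an antiderivative of f.
Check: d/du[-(3*u**2 + 3*u + 4)**4/324] = -2*u**7 - 7*u**6 - 17*u**5 - 25*u**4 - 83*u**3/3 - 20*u**2 - 272*u/27 - 64/27 = f(u).
F(5/2) = -214358881/82944; F(-1/2) = -28561/82944.
Integral = F(5/2) - F(-1/2) = -496135/192.

Antiderivative: F(u) = -(3*u**2 + 3*u + 4)**4/324; value = -496135/192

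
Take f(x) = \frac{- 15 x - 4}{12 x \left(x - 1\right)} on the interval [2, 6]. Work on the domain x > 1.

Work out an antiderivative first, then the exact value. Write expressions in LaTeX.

Factor the denominator (12 x \left(x - 1\right)) and decompose: f = - \frac{19}{12 \left(x - 1\right)} + \frac{1}{3 x}; each piece integrates to a log, atan, or power term.
F(x) = \frac{4 \log{\left(x \right)} - 19 \log{\left(x - 1 \right)}}{12} is an antiderivative of f.
Check: d/dx[\frac{4 \log{\left(x \right)} - 19 \log{\left(x - 1 \right)}}{12}] = \frac{- 15 x - 4}{12 x^{2} - 12 x}, which equals f(x).
F(6) = - \frac{19 \log{\left(5 \right)}}{12} + \frac{\log{\left(6 \right)}}{3}; F(2) = \frac{\log{\left(2 \right)}}{3}.
Integral = F(6) - F(2) = - \frac{19 \log{\left(5 \right)}}{12} - \frac{\log{\left(2 \right)}}{3} + \frac{\log{\left(6 \right)}}{3}.

Antiderivative: F(x) = \frac{4 \log{\left(x \right)} - 19 \log{\left(x - 1 \right)}}{12}; value = - \frac{19 \log{\left(5 \right)}}{12} - \frac{\log{\left(2 \right)}}{3} + \frac{\log{\left(6 \right)}}{3}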